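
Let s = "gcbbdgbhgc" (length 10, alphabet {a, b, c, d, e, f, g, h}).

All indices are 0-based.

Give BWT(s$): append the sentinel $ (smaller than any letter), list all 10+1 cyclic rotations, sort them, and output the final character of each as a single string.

ccbgggbdh$b

rank  rotation     last
    0  $gcbbdgbhgc  c
    1  bbdgbhgc$gc  c
    2  bdgbhgc$gcb  b
    3  bhgc$gcbbdg  g
    4  c$gcbbdgbhg  g
    5  cbbdgbhgc$g  g
    6  dgbhgc$gcbb  b
    7  gbhgc$gcbbd  d
    8  gc$gcbbdgbh  h
    9  gcbbdgbhgc$  $
   10  hgc$gcbbdgb  b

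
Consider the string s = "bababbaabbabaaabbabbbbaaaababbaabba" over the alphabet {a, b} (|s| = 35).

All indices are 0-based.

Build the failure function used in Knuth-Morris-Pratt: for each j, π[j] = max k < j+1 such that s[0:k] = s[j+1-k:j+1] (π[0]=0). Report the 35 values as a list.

π[0] = 0
j=1 s[j]='a': π[1]=0 (border '')
j=2 s[j]='b': π[2]=1 (border 'b')
j=3 s[j]='a': π[3]=2 (border 'ba')
j=4 s[j]='b': π[4]=3 (border 'bab')
j=5 s[j]='b': k: 3→1→0; π[5]=1 (border 'b')
j=6 s[j]='a': π[6]=2 (border 'ba')
j=7 s[j]='a': k: 2→0; π[7]=0 (border '')
j=8 s[j]='b': π[8]=1 (border 'b')
j=9 s[j]='b': k: 1→0; π[9]=1 (border 'b')
j=10 s[j]='a': π[10]=2 (border 'ba')
j=11 s[j]='b': π[11]=3 (border 'bab')
j=12 s[j]='a': π[12]=4 (border 'baba')
j=13 s[j]='a': k: 4→2→0; π[13]=0 (border '')
j=14 s[j]='a': π[14]=0 (border '')
j=15 s[j]='b': π[15]=1 (border 'b')
j=16 s[j]='b': k: 1→0; π[16]=1 (border 'b')
j=17 s[j]='a': π[17]=2 (border 'ba')
j=18 s[j]='b': π[18]=3 (border 'bab')
j=19 s[j]='b': k: 3→1→0; π[19]=1 (border 'b')
j=20 s[j]='b': k: 1→0; π[20]=1 (border 'b')
j=21 s[j]='b': k: 1→0; π[21]=1 (border 'b')
j=22 s[j]='a': π[22]=2 (border 'ba')
j=23 s[j]='a': k: 2→0; π[23]=0 (border '')
j=24 s[j]='a': π[24]=0 (border '')
j=25 s[j]='a': π[25]=0 (border '')
j=26 s[j]='b': π[26]=1 (border 'b')
j=27 s[j]='a': π[27]=2 (border 'ba')
j=28 s[j]='b': π[28]=3 (border 'bab')
j=29 s[j]='b': k: 3→1→0; π[29]=1 (border 'b')
j=30 s[j]='a': π[30]=2 (border 'ba')
j=31 s[j]='a': k: 2→0; π[31]=0 (border '')
j=32 s[j]='b': π[32]=1 (border 'b')
j=33 s[j]='b': k: 1→0; π[33]=1 (border 'b')
j=34 s[j]='a': π[34]=2 (border 'ba')

[0, 0, 1, 2, 3, 1, 2, 0, 1, 1, 2, 3, 4, 0, 0, 1, 1, 2, 3, 1, 1, 1, 2, 0, 0, 0, 1, 2, 3, 1, 2, 0, 1, 1, 2]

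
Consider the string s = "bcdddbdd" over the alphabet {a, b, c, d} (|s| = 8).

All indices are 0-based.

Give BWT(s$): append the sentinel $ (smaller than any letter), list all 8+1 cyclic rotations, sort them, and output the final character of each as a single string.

rank  rotation   last
    0  $bcdddbdd  d
    1  bcdddbdd$  $
    2  bdd$bcddd  d
    3  cdddbdd$b  b
    4  d$bcdddbd  d
    5  dbdd$bcdd  d
    6  dd$bcdddb  b
    7  ddbdd$bcd  d
    8  dddbdd$bc  c

d$dbddbdc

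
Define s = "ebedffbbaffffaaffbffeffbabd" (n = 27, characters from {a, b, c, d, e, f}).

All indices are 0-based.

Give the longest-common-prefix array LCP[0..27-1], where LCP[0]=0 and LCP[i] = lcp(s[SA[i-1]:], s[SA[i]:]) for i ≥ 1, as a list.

sorted suffixes:
  #0 SA[0]=13  'aaffbffeffbabd'
  #1 SA[1]=24  'abd'
  #2 SA[2]=14  'affbffeffbabd'
  #3 SA[3]=8  'affffaaffbffeffbabd'
  #4 SA[4]=23  'babd'
  #5 SA[5]=7  'baffffaaffbffeffbabd'
  #6 SA[6]=6  'bbaffffaaffbffeffbabd'
  #7 SA[7]=25  'bd'
  #8 SA[8]=1  'bedffbbaffffaaffbffeffbabd'
  #9 SA[9]=17  'bffeffbabd'
  #10 SA[10]=26  'd'
  #11 SA[11]=3  'dffbbaffffaaffbffeffbabd'
  #12 SA[12]=0  'ebedffbbaffffaaffbffeffbabd'
  #13 SA[13]=2  'edffbbaffffaaffbffeffbabd'
  #14 SA[14]=20  'effbabd'
  #15 SA[15]=12  'faaffbffeffbabd'
  #16 SA[16]=22  'fbabd'
  #17 SA[17]=5  'fbbaffffaaffbffeffbabd'
  #18 SA[18]=16  'fbffeffbabd'
  #19 SA[19]=19  'feffbabd'
  #20 SA[20]=11  'ffaaffbffeffbabd'
  #21 SA[21]=21  'ffbabd'
  #22 SA[22]=4  'ffbbaffffaaffbffeffbabd'
  #23 SA[23]=15  'ffbffeffbabd'
  #24 SA[24]=18  'ffeffbabd'
  #25 SA[25]=10  'fffaaffbffeffbabd'
  #26 SA[26]=9  'ffffaaffbffeffbabd'

SA = [13, 24, 14, 8, 23, 7, 6, 25, 1, 17, 26, 3, 0, 2, 20, 12, 22, 5, 16, 19, 11, 21, 4, 15, 18, 10, 9]
rank  pair      lcp
   1  s[13:],s[24:]  1  'a'
   2  s[24:],s[14:]  1  'a'
   3  s[14:],s[8:]  3  'aff'
   4  s[8:],s[23:]  0  ''
   5  s[23:],s[7:]  2  'ba'
   6  s[7:],s[6:]  1  'b'
   7  s[6:],s[25:]  1  'b'
   8  s[25:],s[1:]  1  'b'
   9  s[1:],s[17:]  1  'b'
  10  s[17:],s[26:]  0  ''
  11  s[26:],s[3:]  1  'd'
  12  s[3:],s[0:]  0  ''
  13  s[0:],s[2:]  1  'e'
  14  s[2:],s[20:]  1  'e'
  15  s[20:],s[12:]  0  ''
  16  s[12:],s[22:]  1  'f'
  17  s[22:],s[5:]  2  'fb'
  18  s[5:],s[16:]  2  'fb'
  19  s[16:],s[19:]  1  'f'
  20  s[19:],s[11:]  1  'f'
  21  s[11:],s[21:]  2  'ff'
  22  s[21:],s[4:]  3  'ffb'
  23  s[4:],s[15:]  3  'ffb'
  24  s[15:],s[18:]  2  'ff'
  25  s[18:],s[10:]  2  'ff'
  26  s[10:],s[9:]  3  'fff'

[0, 1, 1, 3, 0, 2, 1, 1, 1, 1, 0, 1, 0, 1, 1, 0, 1, 2, 2, 1, 1, 2, 3, 3, 2, 2, 3]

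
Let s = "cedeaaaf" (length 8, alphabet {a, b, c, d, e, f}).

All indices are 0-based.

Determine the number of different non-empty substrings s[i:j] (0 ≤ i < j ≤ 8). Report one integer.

32

sorted suffixes:
  #0 SA[0]=4  'aaaf'
  #1 SA[1]=5  'aaf'
  #2 SA[2]=6  'af'
  #3 SA[3]=0  'cedeaaaf'
  #4 SA[4]=2  'deaaaf'
  #5 SA[5]=3  'eaaaf'
  #6 SA[6]=1  'edeaaaf'
  #7 SA[7]=7  'f'

SA = [4, 5, 6, 0, 2, 3, 1, 7]
i: (SA[i-1],SA[i]) lcp shared
  1: (4,5) 2 'aa'
  2: (5,6) 1 'a'
  3: (6,0) 0 ''
  4: (0,2) 0 ''
  5: (2,3) 0 ''
  6: (3,1) 1 'e'
  7: (1,7) 0 ''

n(n+1)/2 = 8·9/2 = 36
Σ LCP = 0 + 2 + 1 + 0 + 0 + 0 + 1 + 0 = 4
distinct = 36 − 4 = 32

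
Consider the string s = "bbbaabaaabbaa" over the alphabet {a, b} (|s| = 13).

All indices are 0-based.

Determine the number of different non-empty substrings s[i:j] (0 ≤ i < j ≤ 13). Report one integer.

67

rank→(start, suffix):
  0 → (12, 'a')
  1 → (11, 'aa')
  2 → (6, 'aaabbaa')
  3 → (3, 'aabaaabbaa')
  4 → (7, 'aabbaa')
  5 → (4, 'abaaabbaa')
  6 → (8, 'abbaa')
  7 → (10, 'baa')
  8 → (5, 'baaabbaa')
  9 → (2, 'baabaaabbaa')
  10 → (9, 'bbaa')
  11 → (1, 'bbaabaaabbaa')
  12 → (0, 'bbbaabaaabbaa')

SA = [12, 11, 6, 3, 7, 4, 8, 10, 5, 2, 9, 1, 0]
i: (SA[i-1],SA[i]) lcp shared
  1: (12,11) 1 'a'
  2: (11,6) 2 'aa'
  3: (6,3) 2 'aa'
  4: (3,7) 3 'aab'
  5: (7,4) 1 'a'
  6: (4,8) 2 'ab'
  7: (8,10) 0 ''
  8: (10,5) 3 'baa'
  9: (5,2) 3 'baa'
  10: (2,9) 1 'b'
  11: (9,1) 4 'bbaa'
  12: (1,0) 2 'bb'

n(n+1)/2 = 13·14/2 = 91
Σ LCP = 0 + 1 + 2 + 2 + 3 + 1 + 2 + 0 + 3 + 3 + 1 + 4 + 2 = 24
distinct = 91 − 24 = 67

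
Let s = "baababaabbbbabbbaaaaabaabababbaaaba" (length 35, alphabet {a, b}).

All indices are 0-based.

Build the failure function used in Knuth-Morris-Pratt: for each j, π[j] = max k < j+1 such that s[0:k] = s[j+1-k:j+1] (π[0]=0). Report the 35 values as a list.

π[0] = 0
j=1 s[j]='a': π[1]=0 (border '')
j=2 s[j]='a': π[2]=0 (border '')
j=3 s[j]='b': π[3]=1 (border 'b')
j=4 s[j]='a': π[4]=2 (border 'ba')
j=5 s[j]='b': k: 2→0; π[5]=1 (border 'b')
j=6 s[j]='a': π[6]=2 (border 'ba')
j=7 s[j]='a': π[7]=3 (border 'baa')
j=8 s[j]='b': π[8]=4 (border 'baab')
j=9 s[j]='b': k: 4→1→0; π[9]=1 (border 'b')
j=10 s[j]='b': k: 1→0; π[10]=1 (border 'b')
j=11 s[j]='b': k: 1→0; π[11]=1 (border 'b')
j=12 s[j]='a': π[12]=2 (border 'ba')
j=13 s[j]='b': k: 2→0; π[13]=1 (border 'b')
j=14 s[j]='b': k: 1→0; π[14]=1 (border 'b')
j=15 s[j]='b': k: 1→0; π[15]=1 (border 'b')
j=16 s[j]='a': π[16]=2 (border 'ba')
j=17 s[j]='a': π[17]=3 (border 'baa')
j=18 s[j]='a': k: 3→0; π[18]=0 (border '')
j=19 s[j]='a': π[19]=0 (border '')
j=20 s[j]='a': π[20]=0 (border '')
j=21 s[j]='b': π[21]=1 (border 'b')
j=22 s[j]='a': π[22]=2 (border 'ba')
j=23 s[j]='a': π[23]=3 (border 'baa')
j=24 s[j]='b': π[24]=4 (border 'baab')
j=25 s[j]='a': π[25]=5 (border 'baaba')
j=26 s[j]='b': π[26]=6 (border 'baabab')
j=27 s[j]='a': π[27]=7 (border 'baababa')
j=28 s[j]='b': k: 7→2→0; π[28]=1 (border 'b')
j=29 s[j]='b': k: 1→0; π[29]=1 (border 'b')
j=30 s[j]='a': π[30]=2 (border 'ba')
j=31 s[j]='a': π[31]=3 (border 'baa')
j=32 s[j]='a': k: 3→0; π[32]=0 (border '')
j=33 s[j]='b': π[33]=1 (border 'b')
j=34 s[j]='a': π[34]=2 (border 'ba')

[0, 0, 0, 1, 2, 1, 2, 3, 4, 1, 1, 1, 2, 1, 1, 1, 2, 3, 0, 0, 0, 1, 2, 3, 4, 5, 6, 7, 1, 1, 2, 3, 0, 1, 2]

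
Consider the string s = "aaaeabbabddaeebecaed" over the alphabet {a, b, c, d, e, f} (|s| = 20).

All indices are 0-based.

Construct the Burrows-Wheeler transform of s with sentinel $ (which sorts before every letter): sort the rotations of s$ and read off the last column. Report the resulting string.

rank  rotation               last
    0  $aaaeabbabddaeebecaed  d
    1  aaaeabbabddaeebecaed$  $
    2  aaeabbabddaeebecaed$a  a
    3  abbabddaeebecaed$aaae  e
    4  abddaeebecaed$aaaeabb  b
    5  aeabbabddaeebecaed$aa  a
    6  aed$aaaeabbabddaeebec  c
    7  aeebecaed$aaaeabbabdd  d
    8  babddaeebecaed$aaaeab  b
    9  bbabddaeebecaed$aaaea  a
   10  bddaeebecaed$aaaeabba  a
   11  becaed$aaaeabbabddaee  e
   12  caed$aaaeabbabddaeebe  e
   13  d$aaaeabbabddaeebecae  e
   14  daeebecaed$aaaeabbabd  d
   15  ddaeebecaed$aaaeabbab  b
   16  eabbabddaeebecaed$aaa  a
   17  ebecaed$aaaeabbabddae  e
   18  ecaed$aaaeabbabddaeeb  b
   19  ed$aaaeabbabddaeebeca  a
   20  eebecaed$aaaeabbabdda  a

d$aebacdbaaeeedbaebaa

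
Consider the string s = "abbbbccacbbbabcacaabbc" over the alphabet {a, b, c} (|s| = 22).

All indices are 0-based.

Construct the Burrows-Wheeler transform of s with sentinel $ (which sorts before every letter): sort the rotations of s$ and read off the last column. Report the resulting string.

rank  rotation                 last
    0  $abbbbccacbbbabcacaabbc  c
    1  aabbc$abbbbccacbbbabcac  c
    2  abbbbccacbbbabcacaabbc$  $
    3  abbc$abbbbccacbbbabcaca  a
    4  abcacaabbc$abbbbccacbbb  b
    5  acaabbc$abbbbccacbbbabc  c
    6  acbbbabcacaabbc$abbbbcc  c
    7  babcacaabbc$abbbbccacbb  b
    8  bbabcacaabbc$abbbbccacb  b
    9  bbbabcacaabbc$abbbbccac  c
   10  bbbbccacbbbabcacaabbc$a  a
   11  bbbccacbbbabcacaabbc$ab  b
   12  bbc$abbbbccacbbbabcacaa  a
   13  bbccacbbbabcacaabbc$abb  b
   14  bc$abbbbccacbbbabcacaab  b
   15  bcacaabbc$abbbbccacbbba  a
   16  bccacbbbabcacaabbc$abbb  b
   17  c$abbbbccacbbbabcacaabb  b
   18  caabbc$abbbbccacbbbabca  a
   19  cacaabbc$abbbbccacbbbab  b
   20  cacbbbabcacaabbc$abbbbc  c
   21  cbbbabcacaabbc$abbbbcca  a
   22  ccacbbbabcacaabbc$abbbb  b

cc$abccbbcababbabbabcab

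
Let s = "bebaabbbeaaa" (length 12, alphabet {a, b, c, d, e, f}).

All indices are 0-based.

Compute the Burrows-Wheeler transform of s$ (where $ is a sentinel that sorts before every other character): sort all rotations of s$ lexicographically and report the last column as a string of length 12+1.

rank  rotation       last
    0  $bebaabbbeaaa  a
    1  a$bebaabbbeaa  a
    2  aa$bebaabbbea  a
    3  aaa$bebaabbbe  e
    4  aabbbeaaa$beb  b
    5  abbbeaaa$beba  a
    6  baabbbeaaa$be  e
    7  bbbeaaa$bebaa  a
    8  bbeaaa$bebaab  b
    9  beaaa$bebaabb  b
   10  bebaabbbeaaa$  $
   11  eaaa$bebaabbb  b
   12  ebaabbbeaaa$b  b

aaaebaeabb$bb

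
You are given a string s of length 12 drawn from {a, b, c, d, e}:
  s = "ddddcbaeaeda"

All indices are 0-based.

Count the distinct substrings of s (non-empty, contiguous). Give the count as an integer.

67

rank | idx | suffix
   0 |  11 | a
   1 |   6 | aeaeda
   2 |   8 | aeda
   3 |   5 | baeaeda
   4 |   4 | cbaeaeda
   5 |  10 | da
   6 |   3 | dcbaeaeda
   7 |   2 | ddcbaeaeda
   8 |   1 | dddcbaeaeda
   9 |   0 | ddddcbaeaeda
  10 |   7 | eaeda
  11 |   9 | eda

SA = [11, 6, 8, 5, 4, 10, 3, 2, 1, 0, 7, 9]
rank  pair      lcp
   1  s[11:],s[6:]  1  'a'
   2  s[6:],s[8:]  2  'ae'
   3  s[8:],s[5:]  0  ''
   4  s[5:],s[4:]  0  ''
   5  s[4:],s[10:]  0  ''
   6  s[10:],s[3:]  1  'd'
   7  s[3:],s[2:]  1  'd'
   8  s[2:],s[1:]  2  'dd'
   9  s[1:],s[0:]  3  'ddd'
  10  s[0:],s[7:]  0  ''
  11  s[7:],s[9:]  1  'e'

n(n+1)/2 = 12·13/2 = 78
Σ LCP = 0 + 1 + 2 + 0 + 0 + 0 + 1 + 1 + 2 + 3 + 0 + 1 = 11
distinct = 78 − 11 = 67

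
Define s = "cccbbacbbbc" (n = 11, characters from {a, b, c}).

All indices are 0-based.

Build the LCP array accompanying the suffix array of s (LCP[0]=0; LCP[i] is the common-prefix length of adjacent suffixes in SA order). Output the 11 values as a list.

[0, 0, 1, 2, 2, 1, 0, 1, 3, 1, 2]

sorted suffixes:
  #0 SA[0]=5  'acbbbc'
  #1 SA[1]=4  'bacbbbc'
  #2 SA[2]=3  'bbacbbbc'
  #3 SA[3]=7  'bbbc'
  #4 SA[4]=8  'bbc'
  #5 SA[5]=9  'bc'
  #6 SA[6]=10  'c'
  #7 SA[7]=2  'cbbacbbbc'
  #8 SA[8]=6  'cbbbc'
  #9 SA[9]=1  'ccbbacbbbc'
  #10 SA[10]=0  'cccbbacbbbc'

SA = [5, 4, 3, 7, 8, 9, 10, 2, 6, 1, 0]
[i] adj suffixes → lcp
  [1] 5/4 → 0 ('')
  [2] 4/3 → 1 ('b')
  [3] 3/7 → 2 ('bb')
  [4] 7/8 → 2 ('bb')
  [5] 8/9 → 1 ('b')
  [6] 9/10 → 0 ('')
  [7] 10/2 → 1 ('c')
  [8] 2/6 → 3 ('cbb')
  [9] 6/1 → 1 ('c')
  [10] 1/0 → 2 ('cc')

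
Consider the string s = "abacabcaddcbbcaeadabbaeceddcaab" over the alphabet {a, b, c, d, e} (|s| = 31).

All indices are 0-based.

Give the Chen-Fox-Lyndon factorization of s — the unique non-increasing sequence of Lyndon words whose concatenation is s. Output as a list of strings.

["abacabcaddcbbcaeadabbaeceddc", "aab"]

emit factor 1: 'abacabcaddcbbcaeadabbaeceddc' (i=0, period=28)
emit factor 2: 'aab' (i=28, period=3)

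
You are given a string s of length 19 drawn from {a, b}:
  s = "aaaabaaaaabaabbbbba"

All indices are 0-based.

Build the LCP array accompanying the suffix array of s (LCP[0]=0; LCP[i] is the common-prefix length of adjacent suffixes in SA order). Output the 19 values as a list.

[0, 1, 4, 7, 3, 6, 2, 5, 3, 1, 4, 2, 0, 2, 3, 1, 2, 3, 4]

sorted suffixes:
  #0 SA[0]=18  'a'
  #1 SA[1]=5  'aaaaabaabbbbba'
  #2 SA[2]=0  'aaaabaaaaabaabbbbba'
  #3 SA[3]=6  'aaaabaabbbbba'
  #4 SA[4]=1  'aaabaaaaabaabbbbba'
  #5 SA[5]=7  'aaabaabbbbba'
  #6 SA[6]=2  'aabaaaaabaabbbbba'
  #7 SA[7]=8  'aabaabbbbba'
  #8 SA[8]=11  'aabbbbba'
  #9 SA[9]=3  'abaaaaabaabbbbba'
  #10 SA[10]=9  'abaabbbbba'
  #11 SA[11]=12  'abbbbba'
  #12 SA[12]=17  'ba'
  #13 SA[13]=4  'baaaaabaabbbbba'
  #14 SA[14]=10  'baabbbbba'
  #15 SA[15]=16  'bba'
  #16 SA[16]=15  'bbba'
  #17 SA[17]=14  'bbbba'
  #18 SA[18]=13  'bbbbba'

SA = [18, 5, 0, 6, 1, 7, 2, 8, 11, 3, 9, 12, 17, 4, 10, 16, 15, 14, 13]
i: (SA[i-1],SA[i]) lcp shared
  1: (18,5) 1 'a'
  2: (5,0) 4 'aaaa'
  3: (0,6) 7 'aaaabaa'
  4: (6,1) 3 'aaa'
  5: (1,7) 6 'aaabaa'
  6: (7,2) 2 'aa'
  7: (2,8) 5 'aabaa'
  8: (8,11) 3 'aab'
  9: (11,3) 1 'a'
  10: (3,9) 4 'abaa'
  11: (9,12) 2 'ab'
  12: (12,17) 0 ''
  13: (17,4) 2 'ba'
  14: (4,10) 3 'baa'
  15: (10,16) 1 'b'
  16: (16,15) 2 'bb'
  17: (15,14) 3 'bbb'
  18: (14,13) 4 'bbbb'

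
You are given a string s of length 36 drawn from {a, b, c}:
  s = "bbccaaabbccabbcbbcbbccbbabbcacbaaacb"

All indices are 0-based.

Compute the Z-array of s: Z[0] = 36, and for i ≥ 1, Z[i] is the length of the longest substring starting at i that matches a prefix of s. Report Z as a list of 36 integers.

Z[0]=36
i=1: outside box; Z[1]=1 extend→box=[1,2)
i=2: outside box; Z[2]=0
i=3: outside box; Z[3]=0
i=4: outside box; Z[4]=0
i=5: outside box; Z[5]=0
i=6: outside box; Z[6]=0
i=7: outside box; Z[7]=5 extend→box=[7,12)
i=8: min(r-i=4, Z[1]=1)=1; Z[8]=1
i=9: min(r-i=3, Z[2]=0)=0; Z[9]=0
i=10: min(r-i=2, Z[3]=0)=0; Z[10]=0
i=11: min(r-i=1, Z[4]=0)=0; Z[11]=0
i=12: outside box; Z[12]=3 extend→box=[12,15)
i=13: min(r-i=2, Z[1]=1)=1; Z[13]=1
i=14: min(r-i=1, Z[2]=0)=0; Z[14]=0
i=15: outside box; Z[15]=3 extend→box=[15,18)
i=16: min(r-i=2, Z[1]=1)=1; Z[16]=1
i=17: min(r-i=1, Z[2]=0)=0; Z[17]=0
i=18: outside box; Z[18]=4 extend→box=[18,22)
i=19: min(r-i=3, Z[1]=1)=1; Z[19]=1
i=20: min(r-i=2, Z[2]=0)=0; Z[20]=0
i=21: min(r-i=1, Z[3]=0)=0; Z[21]=0
i=22: outside box; Z[22]=2 extend→box=[22,24)
i=23: min(r-i=1, Z[1]=1)=1; Z[23]=1
i=24: outside box; Z[24]=0
i=25: outside box; Z[25]=3 extend→box=[25,28)
i=26: min(r-i=2, Z[1]=1)=1; Z[26]=1
i=27: min(r-i=1, Z[2]=0)=0; Z[27]=0
i=28: outside box; Z[28]=0
i=29: outside box; Z[29]=0
i=30: outside box; Z[30]=1 extend→box=[30,31)
i=31: outside box; Z[31]=0
i=32: outside box; Z[32]=0
i=33: outside box; Z[33]=0
i=34: outside box; Z[34]=0
i=35: outside box; Z[35]=1 extend→box=[35,36)

[36, 1, 0, 0, 0, 0, 0, 5, 1, 0, 0, 0, 3, 1, 0, 3, 1, 0, 4, 1, 0, 0, 2, 1, 0, 3, 1, 0, 0, 0, 1, 0, 0, 0, 0, 1]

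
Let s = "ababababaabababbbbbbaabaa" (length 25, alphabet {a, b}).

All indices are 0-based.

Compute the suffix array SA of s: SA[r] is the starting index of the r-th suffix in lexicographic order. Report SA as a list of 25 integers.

rank→(start, suffix):
  0 → (24, 'a')
  1 → (23, 'aa')
  2 → (20, 'aabaa')
  3 → (8, 'aabababbbbbbaabaa')
  4 → (21, 'abaa')
  5 → (6, 'abaabababbbbbbaabaa')
  6 → (4, 'ababaabababbbbbbaabaa')
  7 → (2, 'abababaabababbbbbbaabaa')
  8 → (0, 'ababababaabababbbbbbaabaa')
  9 → (9, 'abababbbbbbaabaa')
  10 → (11, 'ababbbbbbaabaa')
  11 → (13, 'abbbbbbaabaa')
  12 → (22, 'baa')
  13 → (19, 'baabaa')
  14 → (7, 'baabababbbbbbaabaa')
  15 → (5, 'babaabababbbbbbaabaa')
  16 → (3, 'bababaabababbbbbbaabaa')
  17 → (1, 'babababaabababbbbbbaabaa')
  18 → (10, 'bababbbbbbaabaa')
  19 → (12, 'babbbbbbaabaa')
  20 → (18, 'bbaabaa')
  21 → (17, 'bbbaabaa')
  22 → (16, 'bbbbaabaa')
  23 → (15, 'bbbbbaabaa')
  24 → (14, 'bbbbbbaabaa')

[24, 23, 20, 8, 21, 6, 4, 2, 0, 9, 11, 13, 22, 19, 7, 5, 3, 1, 10, 12, 18, 17, 16, 15, 14]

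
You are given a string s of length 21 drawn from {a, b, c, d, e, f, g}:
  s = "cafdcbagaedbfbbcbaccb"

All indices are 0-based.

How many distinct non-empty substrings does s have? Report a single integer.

rank→(start, suffix):
  0 → (17, 'accb')
  1 → (8, 'aedbfbbcbaccb')
  2 → (1, 'afdcbagaedbfbbcbaccb')
  3 → (6, 'agaedbfbbcbaccb')
  4 → (20, 'b')
  5 → (16, 'baccb')
  6 → (5, 'bagaedbfbbcbaccb')
  7 → (13, 'bbcbaccb')
  8 → (14, 'bcbaccb')
  9 → (11, 'bfbbcbaccb')
  10 → (0, 'cafdcbagaedbfbbcbaccb')
  11 → (19, 'cb')
  12 → (15, 'cbaccb')
  13 → (4, 'cbagaedbfbbcbaccb')
  14 → (18, 'ccb')
  15 → (10, 'dbfbbcbaccb')
  16 → (3, 'dcbagaedbfbbcbaccb')
  17 → (9, 'edbfbbcbaccb')
  18 → (12, 'fbbcbaccb')
  19 → (2, 'fdcbagaedbfbbcbaccb')
  20 → (7, 'gaedbfbbcbaccb')

SA = [17, 8, 1, 6, 20, 16, 5, 13, 14, 11, 0, 19, 15, 4, 18, 10, 3, 9, 12, 2, 7]
[i] adj suffixes → lcp
  [1] 17/8 → 1 ('a')
  [2] 8/1 → 1 ('a')
  [3] 1/6 → 1 ('a')
  [4] 6/20 → 0 ('')
  [5] 20/16 → 1 ('b')
  [6] 16/5 → 2 ('ba')
  [7] 5/13 → 1 ('b')
  [8] 13/14 → 1 ('b')
  [9] 14/11 → 1 ('b')
  [10] 11/0 → 0 ('')
  [11] 0/19 → 1 ('c')
  [12] 19/15 → 2 ('cb')
  [13] 15/4 → 3 ('cba')
  [14] 4/18 → 1 ('c')
  [15] 18/10 → 0 ('')
  [16] 10/3 → 1 ('d')
  [17] 3/9 → 0 ('')
  [18] 9/12 → 0 ('')
  [19] 12/2 → 1 ('f')
  [20] 2/7 → 0 ('')

n(n+1)/2 = 21·22/2 = 231
Σ LCP = 0 + 1 + 1 + 1 + 0 + 1 + 2 + 1 + 1 + 1 + 0 + 1 + 2 + 3 + 1 + 0 + 1 + 0 + 0 + 1 + 0 = 18
distinct = 231 − 18 = 213

213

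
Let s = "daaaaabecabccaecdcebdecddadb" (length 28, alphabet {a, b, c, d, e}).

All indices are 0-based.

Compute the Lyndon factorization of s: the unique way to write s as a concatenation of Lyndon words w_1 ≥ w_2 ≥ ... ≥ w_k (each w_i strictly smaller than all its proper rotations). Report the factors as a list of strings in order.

emit factor 1: 'd' (i=0, period=1)
emit factor 2: 'aaaaabecabccaecdcebdecddadb' (i=1, period=27)

["d", "aaaaabecabccaecdcebdecddadb"]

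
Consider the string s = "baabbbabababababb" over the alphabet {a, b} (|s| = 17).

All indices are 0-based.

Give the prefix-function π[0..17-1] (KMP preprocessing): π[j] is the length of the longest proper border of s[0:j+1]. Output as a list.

[0, 0, 0, 1, 1, 1, 2, 1, 2, 1, 2, 1, 2, 1, 2, 1, 1]

π[0] = 0
j=1 s[j]='a': π[1]=0 (border '')
j=2 s[j]='a': π[2]=0 (border '')
j=3 s[j]='b': π[3]=1 (border 'b')
j=4 s[j]='b': k: 1→0; π[4]=1 (border 'b')
j=5 s[j]='b': k: 1→0; π[5]=1 (border 'b')
j=6 s[j]='a': π[6]=2 (border 'ba')
j=7 s[j]='b': k: 2→0; π[7]=1 (border 'b')
j=8 s[j]='a': π[8]=2 (border 'ba')
j=9 s[j]='b': k: 2→0; π[9]=1 (border 'b')
j=10 s[j]='a': π[10]=2 (border 'ba')
j=11 s[j]='b': k: 2→0; π[11]=1 (border 'b')
j=12 s[j]='a': π[12]=2 (border 'ba')
j=13 s[j]='b': k: 2→0; π[13]=1 (border 'b')
j=14 s[j]='a': π[14]=2 (border 'ba')
j=15 s[j]='b': k: 2→0; π[15]=1 (border 'b')
j=16 s[j]='b': k: 1→0; π[16]=1 (border 'b')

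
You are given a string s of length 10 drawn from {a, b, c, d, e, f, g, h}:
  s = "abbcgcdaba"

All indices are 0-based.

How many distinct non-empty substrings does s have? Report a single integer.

49

rank | idx | suffix
   0 |   9 | a
   1 |   7 | aba
   2 |   0 | abbcgcdaba
   3 |   8 | ba
   4 |   1 | bbcgcdaba
   5 |   2 | bcgcdaba
   6 |   5 | cdaba
   7 |   3 | cgcdaba
   8 |   6 | daba
   9 |   4 | gcdaba

SA = [9, 7, 0, 8, 1, 2, 5, 3, 6, 4]
rank  pair      lcp
   1  s[9:],s[7:]  1  'a'
   2  s[7:],s[0:]  2  'ab'
   3  s[0:],s[8:]  0  ''
   4  s[8:],s[1:]  1  'b'
   5  s[1:],s[2:]  1  'b'
   6  s[2:],s[5:]  0  ''
   7  s[5:],s[3:]  1  'c'
   8  s[3:],s[6:]  0  ''
   9  s[6:],s[4:]  0  ''

n(n+1)/2 = 10·11/2 = 55
Σ LCP = 0 + 1 + 2 + 0 + 1 + 1 + 0 + 1 + 0 + 0 = 6
distinct = 55 − 6 = 49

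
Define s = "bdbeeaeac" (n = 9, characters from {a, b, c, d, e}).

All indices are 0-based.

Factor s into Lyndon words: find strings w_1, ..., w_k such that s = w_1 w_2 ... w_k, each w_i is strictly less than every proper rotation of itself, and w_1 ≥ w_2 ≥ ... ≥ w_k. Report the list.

["bdbee", "ae", "ac"]

emit factor 1: 'bdbee' (i=0, period=5)
emit factor 2: 'ae' (i=5, period=2)
emit factor 3: 'ac' (i=7, period=2)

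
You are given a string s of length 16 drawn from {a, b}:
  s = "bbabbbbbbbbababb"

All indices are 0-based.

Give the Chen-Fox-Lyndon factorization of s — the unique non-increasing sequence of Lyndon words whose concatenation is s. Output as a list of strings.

emit factor 1: 'b' (i=0, period=1)
emit factor 2: 'b' (i=1, period=1)
emit factor 3: 'abbbbbbbb' (i=2, period=9)
emit factor 4: 'ababb' (i=11, period=5)

["b", "b", "abbbbbbbb", "ababb"]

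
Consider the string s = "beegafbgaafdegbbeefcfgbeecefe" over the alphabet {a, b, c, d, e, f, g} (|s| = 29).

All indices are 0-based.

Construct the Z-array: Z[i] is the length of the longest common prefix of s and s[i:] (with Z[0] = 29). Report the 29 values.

[29, 0, 0, 0, 0, 0, 1, 0, 0, 0, 0, 0, 0, 0, 1, 3, 0, 0, 0, 0, 0, 0, 3, 0, 0, 0, 0, 0, 0]

Z[0]=29
i=1: fresh scan; Z[1]=0
i=2: fresh scan; Z[2]=0
i=3: fresh scan; Z[3]=0
i=4: fresh scan; Z[4]=0
i=5: fresh scan; Z[5]=0
i=6: fresh scan; Z[6]=1 extend→box=[6,7)
i=7: fresh scan; Z[7]=0
i=8: fresh scan; Z[8]=0
i=9: fresh scan; Z[9]=0
i=10: fresh scan; Z[10]=0
i=11: fresh scan; Z[11]=0
i=12: fresh scan; Z[12]=0
i=13: fresh scan; Z[13]=0
i=14: fresh scan; Z[14]=1 extend→box=[14,15)
i=15: fresh scan; Z[15]=3 extend→box=[15,18)
i=16: min(r-i=2, Z[1]=0)=0; Z[16]=0
i=17: min(r-i=1, Z[2]=0)=0; Z[17]=0
i=18: fresh scan; Z[18]=0
i=19: fresh scan; Z[19]=0
i=20: fresh scan; Z[20]=0
i=21: fresh scan; Z[21]=0
i=22: fresh scan; Z[22]=3 extend→box=[22,25)
i=23: min(r-i=2, Z[1]=0)=0; Z[23]=0
i=24: min(r-i=1, Z[2]=0)=0; Z[24]=0
i=25: fresh scan; Z[25]=0
i=26: fresh scan; Z[26]=0
i=27: fresh scan; Z[27]=0
i=28: fresh scan; Z[28]=0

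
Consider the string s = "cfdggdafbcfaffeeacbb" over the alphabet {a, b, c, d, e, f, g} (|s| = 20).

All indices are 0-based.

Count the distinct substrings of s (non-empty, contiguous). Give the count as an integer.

sorted suffixes:
  #0 SA[0]=16  'acbb'
  #1 SA[1]=6  'afbcfaffeeacbb'
  #2 SA[2]=11  'affeeacbb'
  #3 SA[3]=19  'b'
  #4 SA[4]=18  'bb'
  #5 SA[5]=8  'bcfaffeeacbb'
  #6 SA[6]=17  'cbb'
  #7 SA[7]=9  'cfaffeeacbb'
  #8 SA[8]=0  'cfdggdafbcfaffeeacbb'
  #9 SA[9]=5  'dafbcfaffeeacbb'
  #10 SA[10]=2  'dggdafbcfaffeeacbb'
  #11 SA[11]=15  'eacbb'
  #12 SA[12]=14  'eeacbb'
  #13 SA[13]=10  'faffeeacbb'
  #14 SA[14]=7  'fbcfaffeeacbb'
  #15 SA[15]=1  'fdggdafbcfaffeeacbb'
  #16 SA[16]=13  'feeacbb'
  #17 SA[17]=12  'ffeeacbb'
  #18 SA[18]=4  'gdafbcfaffeeacbb'
  #19 SA[19]=3  'ggdafbcfaffeeacbb'

SA = [16, 6, 11, 19, 18, 8, 17, 9, 0, 5, 2, 15, 14, 10, 7, 1, 13, 12, 4, 3]
[i] adj suffixes → lcp
  [1] 16/6 → 1 ('a')
  [2] 6/11 → 2 ('af')
  [3] 11/19 → 0 ('')
  [4] 19/18 → 1 ('b')
  [5] 18/8 → 1 ('b')
  [6] 8/17 → 0 ('')
  [7] 17/9 → 1 ('c')
  [8] 9/0 → 2 ('cf')
  [9] 0/5 → 0 ('')
  [10] 5/2 → 1 ('d')
  [11] 2/15 → 0 ('')
  [12] 15/14 → 1 ('e')
  [13] 14/10 → 0 ('')
  [14] 10/7 → 1 ('f')
  [15] 7/1 → 1 ('f')
  [16] 1/13 → 1 ('f')
  [17] 13/12 → 1 ('f')
  [18] 12/4 → 0 ('')
  [19] 4/3 → 1 ('g')

n(n+1)/2 = 20·21/2 = 210
Σ LCP = 0 + 1 + 2 + 0 + 1 + 1 + 0 + 1 + 2 + 0 + 1 + 0 + 1 + 0 + 1 + 1 + 1 + 1 + 0 + 1 = 15
distinct = 210 − 15 = 195

195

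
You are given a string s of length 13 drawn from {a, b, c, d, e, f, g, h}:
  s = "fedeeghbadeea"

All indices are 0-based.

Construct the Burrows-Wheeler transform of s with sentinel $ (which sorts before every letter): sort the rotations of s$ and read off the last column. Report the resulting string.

aebhaeefdde$eg

rank  rotation        last
    0  $fedeeghbadeea  a
    1  a$fedeeghbadee  e
    2  adeea$fedeeghb  b
    3  badeea$fedeegh  h
    4  deea$fedeeghba  a
    5  deeghbadeea$fe  e
    6  ea$fedeeghbade  e
    7  edeeghbadeea$f  f
    8  eea$fedeeghbad  d
    9  eeghbadeea$fed  d
   10  eghbadeea$fede  e
   11  fedeeghbadeea$  $
   12  ghbadeea$fedee  e
   13  hbadeea$fedeeg  g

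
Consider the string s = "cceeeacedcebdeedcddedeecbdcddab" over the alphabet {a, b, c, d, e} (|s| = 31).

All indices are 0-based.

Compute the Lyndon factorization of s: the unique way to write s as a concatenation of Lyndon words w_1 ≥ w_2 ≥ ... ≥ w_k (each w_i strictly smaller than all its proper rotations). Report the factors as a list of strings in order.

emit factor 1: 'cceee' (i=0, period=5)
emit factor 2: 'acedcebdeedcddedeecbdcdd' (i=5, period=24)
emit factor 3: 'ab' (i=29, period=2)

["cceee", "acedcebdeedcddedeecbdcdd", "ab"]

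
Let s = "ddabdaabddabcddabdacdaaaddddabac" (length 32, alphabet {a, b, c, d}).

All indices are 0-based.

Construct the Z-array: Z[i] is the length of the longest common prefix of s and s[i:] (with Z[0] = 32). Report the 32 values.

Z[0]=32
i=1: i≥r, start 0; Z[1]=1 scan→box=[1,2)
i=2: i≥r, start 0; Z[2]=0
i=3: i≥r, start 0; Z[3]=0
i=4: i≥r, start 0; Z[4]=1 scan→box=[4,5)
i=5: i≥r, start 0; Z[5]=0
i=6: i≥r, start 0; Z[6]=0
i=7: i≥r, start 0; Z[7]=0
i=8: i≥r, start 0; Z[8]=4 scan→box=[8,12)
i=9: min(r-i=3, Z[1]=1)=1; Z[9]=1
i=10: min(r-i=2, Z[2]=0)=0; Z[10]=0
i=11: min(r-i=1, Z[3]=0)=0; Z[11]=0
i=12: i≥r, start 0; Z[12]=0
i=13: i≥r, start 0; Z[13]=6 scan→box=[13,19)
i=14: min(r-i=5, Z[1]=1)=1; Z[14]=1
i=15: min(r-i=4, Z[2]=0)=0; Z[15]=0
i=16: min(r-i=3, Z[3]=0)=0; Z[16]=0
i=17: min(r-i=2, Z[4]=1)=1; Z[17]=1
i=18: min(r-i=1, Z[5]=0)=0; Z[18]=0
i=19: i≥r, start 0; Z[19]=0
i=20: i≥r, start 0; Z[20]=1 scan→box=[20,21)
i=21: i≥r, start 0; Z[21]=0
i=22: i≥r, start 0; Z[22]=0
i=23: i≥r, start 0; Z[23]=0
i=24: i≥r, start 0; Z[24]=2 scan→box=[24,26)
i=25: min(r-i=1, Z[1]=1)=1; Z[25]=2 scan→box=[25,27)
i=26: min(r-i=1, Z[1]=1)=1; Z[26]=4 scan→box=[26,30)
i=27: min(r-i=3, Z[1]=1)=1; Z[27]=1
i=28: min(r-i=2, Z[2]=0)=0; Z[28]=0
i=29: min(r-i=1, Z[3]=0)=0; Z[29]=0
i=30: i≥r, start 0; Z[30]=0
i=31: i≥r, start 0; Z[31]=0

[32, 1, 0, 0, 1, 0, 0, 0, 4, 1, 0, 0, 0, 6, 1, 0, 0, 1, 0, 0, 1, 0, 0, 0, 2, 2, 4, 1, 0, 0, 0, 0]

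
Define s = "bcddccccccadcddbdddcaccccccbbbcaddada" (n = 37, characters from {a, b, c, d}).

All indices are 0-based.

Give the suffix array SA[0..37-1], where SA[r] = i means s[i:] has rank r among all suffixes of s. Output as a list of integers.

rank | idx | suffix
   0 |  36 | a
   1 |  20 | accccccbbbcaddada
   2 |  34 | ada
   3 |  10 | adcddbdddcaccccccbbbcaddada
   4 |  31 | addada
   5 |  27 | bbbcaddada
   6 |  28 | bbcaddada
   7 |  29 | bcaddada
   8 |   0 | bcddccccccadcddbdddcaccccccbbbcaddada
   9 |  15 | bdddcaccccccbbbcaddada
  10 |  19 | caccccccbbbcaddada
  11 |   9 | cadcddbdddcaccccccbbbcaddada
  12 |  30 | caddada
  13 |  26 | cbbbcaddada
  14 |   8 | ccadcddbdddcaccccccbbbcaddada
  15 |  25 | ccbbbcaddada
  16 |   7 | cccadcddbdddcaccccccbbbcaddada
  17 |  24 | cccbbbcaddada
  18 |   6 | ccccadcddbdddcaccccccbbbcaddada
  19 |  23 | ccccbbbcaddada
  20 |   5 | cccccadcddbdddcaccccccbbbcaddada
  21 |  22 | cccccbbbcaddada
  22 |   4 | ccccccadcddbdddcaccccccbbbcaddada
  23 |  21 | ccccccbbbcaddada
  24 |  12 | cddbdddcaccccccbbbcaddada
  25 |   1 | cddccccccadcddbdddcaccccccbbbcaddada
  26 |  35 | da
  27 |  33 | dada
  28 |  14 | dbdddcaccccccbbbcaddada
  29 |  18 | dcaccccccbbbcaddada
  30 |   3 | dccccccadcddbdddcaccccccbbbcaddada
  31 |  11 | dcddbdddcaccccccbbbcaddada
  32 |  32 | ddada
  33 |  13 | ddbdddcaccccccbbbcaddada
  34 |  17 | ddcaccccccbbbcaddada
  35 |   2 | ddccccccadcddbdddcaccccccbbbcaddada
  36 |  16 | dddcaccccccbbbcaddada

[36, 20, 34, 10, 31, 27, 28, 29, 0, 15, 19, 9, 30, 26, 8, 25, 7, 24, 6, 23, 5, 22, 4, 21, 12, 1, 35, 33, 14, 18, 3, 11, 32, 13, 17, 2, 16]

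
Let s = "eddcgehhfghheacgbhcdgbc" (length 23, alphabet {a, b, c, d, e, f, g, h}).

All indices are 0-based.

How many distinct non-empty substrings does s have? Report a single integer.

258

sorted suffixes:
  #0 SA[0]=13  'acgbhcdgbc'
  #1 SA[1]=21  'bc'
  #2 SA[2]=16  'bhcdgbc'
  #3 SA[3]=22  'c'
  #4 SA[4]=18  'cdgbc'
  #5 SA[5]=14  'cgbhcdgbc'
  #6 SA[6]=3  'cgehhfghheacgbhcdgbc'
  #7 SA[7]=2  'dcgehhfghheacgbhcdgbc'
  #8 SA[8]=1  'ddcgehhfghheacgbhcdgbc'
  #9 SA[9]=19  'dgbc'
  #10 SA[10]=12  'eacgbhcdgbc'
  #11 SA[11]=0  'eddcgehhfghheacgbhcdgbc'
  #12 SA[12]=5  'ehhfghheacgbhcdgbc'
  #13 SA[13]=8  'fghheacgbhcdgbc'
  #14 SA[14]=20  'gbc'
  #15 SA[15]=15  'gbhcdgbc'
  #16 SA[16]=4  'gehhfghheacgbhcdgbc'
  #17 SA[17]=9  'ghheacgbhcdgbc'
  #18 SA[18]=17  'hcdgbc'
  #19 SA[19]=11  'heacgbhcdgbc'
  #20 SA[20]=7  'hfghheacgbhcdgbc'
  #21 SA[21]=10  'hheacgbhcdgbc'
  #22 SA[22]=6  'hhfghheacgbhcdgbc'

SA = [13, 21, 16, 22, 18, 14, 3, 2, 1, 19, 12, 0, 5, 8, 20, 15, 4, 9, 17, 11, 7, 10, 6]
[i] adj suffixes → lcp
  [1] 13/21 → 0 ('')
  [2] 21/16 → 1 ('b')
  [3] 16/22 → 0 ('')
  [4] 22/18 → 1 ('c')
  [5] 18/14 → 1 ('c')
  [6] 14/3 → 2 ('cg')
  [7] 3/2 → 0 ('')
  [8] 2/1 → 1 ('d')
  [9] 1/19 → 1 ('d')
  [10] 19/12 → 0 ('')
  [11] 12/0 → 1 ('e')
  [12] 0/5 → 1 ('e')
  [13] 5/8 → 0 ('')
  [14] 8/20 → 0 ('')
  [15] 20/15 → 2 ('gb')
  [16] 15/4 → 1 ('g')
  [17] 4/9 → 1 ('g')
  [18] 9/17 → 0 ('')
  [19] 17/11 → 1 ('h')
  [20] 11/7 → 1 ('h')
  [21] 7/10 → 1 ('h')
  [22] 10/6 → 2 ('hh')

n(n+1)/2 = 23·24/2 = 276
Σ LCP = 0 + 0 + 1 + 0 + 1 + 1 + 2 + 0 + 1 + 1 + 0 + 1 + 1 + 0 + 0 + 2 + 1 + 1 + 0 + 1 + 1 + 1 + 2 = 18
distinct = 276 − 18 = 258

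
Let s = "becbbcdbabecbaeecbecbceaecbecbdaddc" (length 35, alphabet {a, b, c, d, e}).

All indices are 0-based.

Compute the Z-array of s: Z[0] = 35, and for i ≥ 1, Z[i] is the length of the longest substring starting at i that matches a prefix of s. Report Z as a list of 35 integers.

[35, 0, 0, 1, 1, 0, 0, 1, 0, 4, 0, 0, 1, 0, 0, 0, 0, 4, 0, 0, 1, 0, 0, 0, 0, 0, 4, 0, 0, 1, 0, 0, 0, 0, 0]

Z[0]=35
i=1: fresh scan; Z[1]=0
i=2: fresh scan; Z[2]=0
i=3: fresh scan; Z[3]=1 scan→box=[3,4)
i=4: fresh scan; Z[4]=1 scan→box=[4,5)
i=5: fresh scan; Z[5]=0
i=6: fresh scan; Z[6]=0
i=7: fresh scan; Z[7]=1 scan→box=[7,8)
i=8: fresh scan; Z[8]=0
i=9: fresh scan; Z[9]=4 scan→box=[9,13)
i=10: min(r-i=3, Z[1]=0)=0; Z[10]=0
i=11: min(r-i=2, Z[2]=0)=0; Z[11]=0
i=12: min(r-i=1, Z[3]=1)=1; Z[12]=1
i=13: fresh scan; Z[13]=0
i=14: fresh scan; Z[14]=0
i=15: fresh scan; Z[15]=0
i=16: fresh scan; Z[16]=0
i=17: fresh scan; Z[17]=4 scan→box=[17,21)
i=18: min(r-i=3, Z[1]=0)=0; Z[18]=0
i=19: min(r-i=2, Z[2]=0)=0; Z[19]=0
i=20: min(r-i=1, Z[3]=1)=1; Z[20]=1
i=21: fresh scan; Z[21]=0
i=22: fresh scan; Z[22]=0
i=23: fresh scan; Z[23]=0
i=24: fresh scan; Z[24]=0
i=25: fresh scan; Z[25]=0
i=26: fresh scan; Z[26]=4 scan→box=[26,30)
i=27: min(r-i=3, Z[1]=0)=0; Z[27]=0
i=28: min(r-i=2, Z[2]=0)=0; Z[28]=0
i=29: min(r-i=1, Z[3]=1)=1; Z[29]=1
i=30: fresh scan; Z[30]=0
i=31: fresh scan; Z[31]=0
i=32: fresh scan; Z[32]=0
i=33: fresh scan; Z[33]=0
i=34: fresh scan; Z[34]=0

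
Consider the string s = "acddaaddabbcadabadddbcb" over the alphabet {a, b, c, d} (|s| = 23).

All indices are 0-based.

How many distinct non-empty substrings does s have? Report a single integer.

rank | idx | suffix
   0 |   4 | aaddabbcadabadddbcb
   1 |  14 | abadddbcb
   2 |   8 | abbcadabadddbcb
   3 |   0 | acddaaddabbcadabadddbcb
   4 |  12 | adabadddbcb
   5 |   5 | addabbcadabadddbcb
   6 |  16 | adddbcb
   7 |  22 | b
   8 |  15 | badddbcb
   9 |   9 | bbcadabadddbcb
  10 |  10 | bcadabadddbcb
  11 |  20 | bcb
  12 |  11 | cadabadddbcb
  13 |  21 | cb
  14 |   1 | cddaaddabbcadabadddbcb
  15 |   3 | daaddabbcadabadddbcb
  16 |  13 | dabadddbcb
  17 |   7 | dabbcadabadddbcb
  18 |  19 | dbcb
  19 |   2 | ddaaddabbcadabadddbcb
  20 |   6 | ddabbcadabadddbcb
  21 |  18 | ddbcb
  22 |  17 | dddbcb

SA = [4, 14, 8, 0, 12, 5, 16, 22, 15, 9, 10, 20, 11, 21, 1, 3, 13, 7, 19, 2, 6, 18, 17]
[i] adj suffixes → lcp
  [1] 4/14 → 1 ('a')
  [2] 14/8 → 2 ('ab')
  [3] 8/0 → 1 ('a')
  [4] 0/12 → 1 ('a')
  [5] 12/5 → 2 ('ad')
  [6] 5/16 → 3 ('add')
  [7] 16/22 → 0 ('')
  [8] 22/15 → 1 ('b')
  [9] 15/9 → 1 ('b')
  [10] 9/10 → 1 ('b')
  [11] 10/20 → 2 ('bc')
  [12] 20/11 → 0 ('')
  [13] 11/21 → 1 ('c')
  [14] 21/1 → 1 ('c')
  [15] 1/3 → 0 ('')
  [16] 3/13 → 2 ('da')
  [17] 13/7 → 3 ('dab')
  [18] 7/19 → 1 ('d')
  [19] 19/2 → 1 ('d')
  [20] 2/6 → 3 ('dda')
  [21] 6/18 → 2 ('dd')
  [22] 18/17 → 2 ('dd')

n(n+1)/2 = 23·24/2 = 276
Σ LCP = 0 + 1 + 2 + 1 + 1 + 2 + 3 + 0 + 1 + 1 + 1 + 2 + 0 + 1 + 1 + 0 + 2 + 3 + 1 + 1 + 3 + 2 + 2 = 31
distinct = 276 − 31 = 245

245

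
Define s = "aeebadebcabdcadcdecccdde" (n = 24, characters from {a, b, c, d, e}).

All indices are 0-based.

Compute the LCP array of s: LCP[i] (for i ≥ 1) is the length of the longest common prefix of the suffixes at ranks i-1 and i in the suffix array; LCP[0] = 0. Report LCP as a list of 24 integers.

[0, 1, 2, 1, 0, 1, 1, 0, 2, 1, 2, 1, 2, 0, 2, 1, 1, 2, 2, 0, 1, 2, 1, 1]

rank | idx | suffix
   0 |   9 | abdcadcdecccdde
   1 |  13 | adcdecccdde
   2 |   4 | adebcabdcadcdecccdde
   3 |   0 | aeebadebcabdcadcdecccdde
   4 |   3 | badebcabdcadcdecccdde
   5 |   7 | bcabdcadcdecccdde
   6 |  10 | bdcadcdecccdde
   7 |   8 | cabdcadcdecccdde
   8 |  12 | cadcdecccdde
   9 |  18 | cccdde
  10 |  19 | ccdde
  11 |  20 | cdde
  12 |  15 | cdecccdde
  13 |  11 | dcadcdecccdde
  14 |  14 | dcdecccdde
  15 |  21 | dde
  16 |  22 | de
  17 |   5 | debcabdcadcdecccdde
  18 |  16 | decccdde
  19 |  23 | e
  20 |   2 | ebadebcabdcadcdecccdde
  21 |   6 | ebcabdcadcdecccdde
  22 |  17 | ecccdde
  23 |   1 | eebadebcabdcadcdecccdde

SA = [9, 13, 4, 0, 3, 7, 10, 8, 12, 18, 19, 20, 15, 11, 14, 21, 22, 5, 16, 23, 2, 6, 17, 1]
rank  pair      lcp
   1  s[9:],s[13:]  1  'a'
   2  s[13:],s[4:]  2  'ad'
   3  s[4:],s[0:]  1  'a'
   4  s[0:],s[3:]  0  ''
   5  s[3:],s[7:]  1  'b'
   6  s[7:],s[10:]  1  'b'
   7  s[10:],s[8:]  0  ''
   8  s[8:],s[12:]  2  'ca'
   9  s[12:],s[18:]  1  'c'
  10  s[18:],s[19:]  2  'cc'
  11  s[19:],s[20:]  1  'c'
  12  s[20:],s[15:]  2  'cd'
  13  s[15:],s[11:]  0  ''
  14  s[11:],s[14:]  2  'dc'
  15  s[14:],s[21:]  1  'd'
  16  s[21:],s[22:]  1  'd'
  17  s[22:],s[5:]  2  'de'
  18  s[5:],s[16:]  2  'de'
  19  s[16:],s[23:]  0  ''
  20  s[23:],s[2:]  1  'e'
  21  s[2:],s[6:]  2  'eb'
  22  s[6:],s[17:]  1  'e'
  23  s[17:],s[1:]  1  'e'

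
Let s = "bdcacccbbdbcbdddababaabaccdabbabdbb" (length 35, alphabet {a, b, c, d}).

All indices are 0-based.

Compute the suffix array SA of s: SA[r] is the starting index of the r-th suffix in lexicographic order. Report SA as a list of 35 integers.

[20, 18, 16, 21, 27, 30, 3, 23, 34, 19, 17, 29, 22, 33, 28, 7, 10, 31, 8, 0, 12, 2, 6, 11, 5, 4, 24, 25, 15, 26, 32, 9, 1, 14, 13]

sorted suffixes:
  #0 SA[0]=20  'aabaccdabbabdbb'
  #1 SA[1]=18  'abaabaccdabbabdbb'
  #2 SA[2]=16  'ababaabaccdabbabdbb'
  #3 SA[3]=21  'abaccdabbabdbb'
  #4 SA[4]=27  'abbabdbb'
  #5 SA[5]=30  'abdbb'
  #6 SA[6]=3  'acccbbdbcbdddababaabaccdabbabdbb'
  #7 SA[7]=23  'accdabbabdbb'
  #8 SA[8]=34  'b'
  #9 SA[9]=19  'baabaccdabbabdbb'
  #10 SA[10]=17  'babaabaccdabbabdbb'
  #11 SA[11]=29  'babdbb'
  #12 SA[12]=22  'baccdabbabdbb'
  #13 SA[13]=33  'bb'
  #14 SA[14]=28  'bbabdbb'
  #15 SA[15]=7  'bbdbcbdddababaabaccdabbabdbb'
  #16 SA[16]=10  'bcbdddababaabaccdabbabdbb'
  #17 SA[17]=31  'bdbb'
  #18 SA[18]=8  'bdbcbdddababaabaccdabbabdbb'
  #19 SA[19]=0  'bdcacccbbdbcbdddababaabaccdabbabdbb'
  #20 SA[20]=12  'bdddababaabaccdabbabdbb'
  #21 SA[21]=2  'cacccbbdbcbdddababaabaccdabbabdbb'
  #22 SA[22]=6  'cbbdbcbdddababaabaccdabbabdbb'
  #23 SA[23]=11  'cbdddababaabaccdabbabdbb'
  #24 SA[24]=5  'ccbbdbcbdddababaabaccdabbabdbb'
  #25 SA[25]=4  'cccbbdbcbdddababaabaccdabbabdbb'
  #26 SA[26]=24  'ccdabbabdbb'
  #27 SA[27]=25  'cdabbabdbb'
  #28 SA[28]=15  'dababaabaccdabbabdbb'
  #29 SA[29]=26  'dabbabdbb'
  #30 SA[30]=32  'dbb'
  #31 SA[31]=9  'dbcbdddababaabaccdabbabdbb'
  #32 SA[32]=1  'dcacccbbdbcbdddababaabaccdabbabdbb'
  #33 SA[33]=14  'ddababaabaccdabbabdbb'
  #34 SA[34]=13  'dddababaabaccdabbabdbb'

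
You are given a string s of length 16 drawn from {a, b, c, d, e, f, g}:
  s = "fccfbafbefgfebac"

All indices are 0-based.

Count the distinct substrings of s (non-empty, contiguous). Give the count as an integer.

rank→(start, suffix):
  0 → (14, 'ac')
  1 → (5, 'afbefgfebac')
  2 → (13, 'bac')
  3 → (4, 'bafbefgfebac')
  4 → (7, 'befgfebac')
  5 → (15, 'c')
  6 → (1, 'ccfbafbefgfebac')
  7 → (2, 'cfbafbefgfebac')
  8 → (12, 'ebac')
  9 → (8, 'efgfebac')
  10 → (3, 'fbafbefgfebac')
  11 → (6, 'fbefgfebac')
  12 → (0, 'fccfbafbefgfebac')
  13 → (11, 'febac')
  14 → (9, 'fgfebac')
  15 → (10, 'gfebac')

SA = [14, 5, 13, 4, 7, 15, 1, 2, 12, 8, 3, 6, 0, 11, 9, 10]
rank  pair      lcp
   1  s[14:],s[5:]  1  'a'
   2  s[5:],s[13:]  0  ''
   3  s[13:],s[4:]  2  'ba'
   4  s[4:],s[7:]  1  'b'
   5  s[7:],s[15:]  0  ''
   6  s[15:],s[1:]  1  'c'
   7  s[1:],s[2:]  1  'c'
   8  s[2:],s[12:]  0  ''
   9  s[12:],s[8:]  1  'e'
  10  s[8:],s[3:]  0  ''
  11  s[3:],s[6:]  2  'fb'
  12  s[6:],s[0:]  1  'f'
  13  s[0:],s[11:]  1  'f'
  14  s[11:],s[9:]  1  'f'
  15  s[9:],s[10:]  0  ''

n(n+1)/2 = 16·17/2 = 136
Σ LCP = 0 + 1 + 0 + 2 + 1 + 0 + 1 + 1 + 0 + 1 + 0 + 2 + 1 + 1 + 1 + 0 = 12
distinct = 136 − 12 = 124

124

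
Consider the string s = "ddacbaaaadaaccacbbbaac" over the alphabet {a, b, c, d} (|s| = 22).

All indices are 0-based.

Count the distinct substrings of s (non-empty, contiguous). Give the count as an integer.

220

sorted suffixes:
  #0 SA[0]=5  'aaaadaaccacbbbaac'
  #1 SA[1]=6  'aaadaaccacbbbaac'
  #2 SA[2]=19  'aac'
  #3 SA[3]=10  'aaccacbbbaac'
  #4 SA[4]=7  'aadaaccacbbbaac'
  #5 SA[5]=20  'ac'
  #6 SA[6]=2  'acbaaaadaaccacbbbaac'
  #7 SA[7]=14  'acbbbaac'
  #8 SA[8]=11  'accacbbbaac'
  #9 SA[9]=8  'adaaccacbbbaac'
  #10 SA[10]=4  'baaaadaaccacbbbaac'
  #11 SA[11]=18  'baac'
  #12 SA[12]=17  'bbaac'
  #13 SA[13]=16  'bbbaac'
  #14 SA[14]=21  'c'
  #15 SA[15]=13  'cacbbbaac'
  #16 SA[16]=3  'cbaaaadaaccacbbbaac'
  #17 SA[17]=15  'cbbbaac'
  #18 SA[18]=12  'ccacbbbaac'
  #19 SA[19]=9  'daaccacbbbaac'
  #20 SA[20]=1  'dacbaaaadaaccacbbbaac'
  #21 SA[21]=0  'ddacbaaaadaaccacbbbaac'

SA = [5, 6, 19, 10, 7, 20, 2, 14, 11, 8, 4, 18, 17, 16, 21, 13, 3, 15, 12, 9, 1, 0]
[i] adj suffixes → lcp
  [1] 5/6 → 3 ('aaa')
  [2] 6/19 → 2 ('aa')
  [3] 19/10 → 3 ('aac')
  [4] 10/7 → 2 ('aa')
  [5] 7/20 → 1 ('a')
  [6] 20/2 → 2 ('ac')
  [7] 2/14 → 3 ('acb')
  [8] 14/11 → 2 ('ac')
  [9] 11/8 → 1 ('a')
  [10] 8/4 → 0 ('')
  [11] 4/18 → 3 ('baa')
  [12] 18/17 → 1 ('b')
  [13] 17/16 → 2 ('bb')
  [14] 16/21 → 0 ('')
  [15] 21/13 → 1 ('c')
  [16] 13/3 → 1 ('c')
  [17] 3/15 → 2 ('cb')
  [18] 15/12 → 1 ('c')
  [19] 12/9 → 0 ('')
  [20] 9/1 → 2 ('da')
  [21] 1/0 → 1 ('d')

n(n+1)/2 = 22·23/2 = 253
Σ LCP = 0 + 3 + 2 + 3 + 2 + 1 + 2 + 3 + 2 + 1 + 0 + 3 + 1 + 2 + 0 + 1 + 1 + 2 + 1 + 0 + 2 + 1 = 33
distinct = 253 − 33 = 220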